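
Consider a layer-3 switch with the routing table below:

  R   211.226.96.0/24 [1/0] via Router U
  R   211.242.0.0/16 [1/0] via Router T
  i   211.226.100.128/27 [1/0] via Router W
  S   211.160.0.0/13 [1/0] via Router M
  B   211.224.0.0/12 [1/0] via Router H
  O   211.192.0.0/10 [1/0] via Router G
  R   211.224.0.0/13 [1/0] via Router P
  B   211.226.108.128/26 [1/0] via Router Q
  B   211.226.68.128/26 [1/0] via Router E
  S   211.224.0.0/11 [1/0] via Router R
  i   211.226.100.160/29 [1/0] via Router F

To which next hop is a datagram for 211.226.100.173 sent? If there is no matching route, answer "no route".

Router P

Routes whose prefix contains 211.226.100.173:
  211.192.0.0/10 (211.192.0.0 - 211.255.255.255) -> Router G
  211.224.0.0/11 (211.224.0.0 - 211.255.255.255) -> Router R
  211.224.0.0/12 (211.224.0.0 - 211.239.255.255) -> Router H
  211.224.0.0/13 (211.224.0.0 - 211.231.255.255) -> Router P
More-specific entries that do NOT match:
  211.226.100.160/29 (211.226.100.160 - 211.226.100.167) does not contain 211.226.100.173
  211.226.100.128/27 (211.226.100.128 - 211.226.100.159) does not contain 211.226.100.173
  211.226.108.128/26 (211.226.108.128 - 211.226.108.191) does not contain 211.226.100.173
  211.226.68.128/26 (211.226.68.128 - 211.226.68.191) does not contain 211.226.100.173
  211.226.96.0/24 (211.226.96.0 - 211.226.96.255) does not contain 211.226.100.173
  211.242.0.0/16 (211.242.0.0 - 211.242.255.255) does not contain 211.226.100.173
Longest matching prefix is /13 -> next hop Router P.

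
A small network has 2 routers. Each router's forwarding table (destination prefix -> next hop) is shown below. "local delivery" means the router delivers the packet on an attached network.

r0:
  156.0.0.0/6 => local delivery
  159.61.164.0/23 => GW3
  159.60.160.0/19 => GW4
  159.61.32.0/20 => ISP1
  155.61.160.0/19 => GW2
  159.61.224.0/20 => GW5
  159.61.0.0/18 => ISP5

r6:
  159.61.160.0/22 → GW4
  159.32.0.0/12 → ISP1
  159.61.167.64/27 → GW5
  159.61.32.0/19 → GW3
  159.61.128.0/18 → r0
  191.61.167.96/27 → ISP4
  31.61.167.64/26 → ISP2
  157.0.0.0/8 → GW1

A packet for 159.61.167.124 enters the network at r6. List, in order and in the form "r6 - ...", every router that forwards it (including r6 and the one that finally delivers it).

r6 - r0

At r6: longest match for 159.61.167.124 is 159.61.128.0/18 -> r0
At r0: longest match for 159.61.167.124 is 156.0.0.0/6 -> local delivery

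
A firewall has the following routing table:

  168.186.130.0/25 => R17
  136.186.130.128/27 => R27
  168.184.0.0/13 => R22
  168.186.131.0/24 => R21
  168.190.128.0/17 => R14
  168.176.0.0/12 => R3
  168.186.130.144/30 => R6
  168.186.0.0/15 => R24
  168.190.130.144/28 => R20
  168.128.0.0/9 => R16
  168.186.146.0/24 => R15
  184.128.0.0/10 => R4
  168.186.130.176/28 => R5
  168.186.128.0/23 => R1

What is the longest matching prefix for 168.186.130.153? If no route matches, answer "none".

Entries matching 168.186.130.153:
  168.128.0.0/9 (168.128.0.0 - 168.255.255.255)
  168.176.0.0/12 (168.176.0.0 - 168.191.255.255)
  168.184.0.0/13 (168.184.0.0 - 168.191.255.255)
  168.186.0.0/15 (168.186.0.0 - 168.187.255.255)
Most specific is 168.186.0.0/15.

168.186.0.0/15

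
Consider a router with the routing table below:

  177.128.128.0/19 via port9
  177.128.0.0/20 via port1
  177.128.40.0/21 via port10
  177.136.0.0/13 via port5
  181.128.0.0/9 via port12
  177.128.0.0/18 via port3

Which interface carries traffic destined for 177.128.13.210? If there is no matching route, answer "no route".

port1

Routes whose prefix contains 177.128.13.210:
  177.128.0.0/18 (177.128.0.0 - 177.128.63.255) -> port3
  177.128.0.0/20 (177.128.0.0 - 177.128.15.255) -> port1
More-specific entries that do NOT match:
  177.128.40.0/21 (177.128.40.0 - 177.128.47.255) does not contain 177.128.13.210
Longest matching prefix is /20 -> interface port1.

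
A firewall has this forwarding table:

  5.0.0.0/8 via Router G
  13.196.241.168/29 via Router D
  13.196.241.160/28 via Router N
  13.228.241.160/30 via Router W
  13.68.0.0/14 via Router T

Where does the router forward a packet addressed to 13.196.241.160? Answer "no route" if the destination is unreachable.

Router N

Routes whose prefix contains 13.196.241.160:
  13.196.241.160/28 (13.196.241.160 - 13.196.241.175) -> Router N
More-specific entries that do NOT match:
  13.228.241.160/30 (13.228.241.160 - 13.228.241.163) does not contain 13.196.241.160
  13.196.241.168/29 (13.196.241.168 - 13.196.241.175) does not contain 13.196.241.160
Longest matching prefix is /28 -> next hop Router N.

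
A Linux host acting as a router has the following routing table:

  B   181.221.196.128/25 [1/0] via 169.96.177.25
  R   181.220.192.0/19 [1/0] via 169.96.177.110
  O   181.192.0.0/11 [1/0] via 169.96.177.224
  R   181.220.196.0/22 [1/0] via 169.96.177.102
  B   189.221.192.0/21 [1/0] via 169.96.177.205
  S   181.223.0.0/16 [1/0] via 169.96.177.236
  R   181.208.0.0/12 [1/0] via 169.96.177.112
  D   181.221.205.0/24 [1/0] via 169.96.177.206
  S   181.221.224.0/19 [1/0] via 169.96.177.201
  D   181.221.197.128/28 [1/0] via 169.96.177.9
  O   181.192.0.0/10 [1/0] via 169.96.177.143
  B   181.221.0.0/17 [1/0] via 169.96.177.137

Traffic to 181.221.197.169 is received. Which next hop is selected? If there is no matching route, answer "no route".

Routes whose prefix contains 181.221.197.169:
  181.192.0.0/10 (181.192.0.0 - 181.255.255.255) -> 169.96.177.143
  181.192.0.0/11 (181.192.0.0 - 181.223.255.255) -> 169.96.177.224
  181.208.0.0/12 (181.208.0.0 - 181.223.255.255) -> 169.96.177.112
More-specific entries that do NOT match:
  181.221.197.128/28 (181.221.197.128 - 181.221.197.143) does not contain 181.221.197.169
  181.221.196.128/25 (181.221.196.128 - 181.221.196.255) does not contain 181.221.197.169
  181.221.205.0/24 (181.221.205.0 - 181.221.205.255) does not contain 181.221.197.169
  181.220.196.0/22 (181.220.196.0 - 181.220.199.255) does not contain 181.221.197.169
  189.221.192.0/21 (189.221.192.0 - 189.221.199.255) does not contain 181.221.197.169
  181.220.192.0/19 (181.220.192.0 - 181.220.223.255) does not contain 181.221.197.169
  181.221.224.0/19 (181.221.224.0 - 181.221.255.255) does not contain 181.221.197.169
  181.221.0.0/17 (181.221.0.0 - 181.221.127.255) does not contain 181.221.197.169
  181.223.0.0/16 (181.223.0.0 - 181.223.255.255) does not contain 181.221.197.169
Longest matching prefix is /12 -> next hop 169.96.177.112.

169.96.177.112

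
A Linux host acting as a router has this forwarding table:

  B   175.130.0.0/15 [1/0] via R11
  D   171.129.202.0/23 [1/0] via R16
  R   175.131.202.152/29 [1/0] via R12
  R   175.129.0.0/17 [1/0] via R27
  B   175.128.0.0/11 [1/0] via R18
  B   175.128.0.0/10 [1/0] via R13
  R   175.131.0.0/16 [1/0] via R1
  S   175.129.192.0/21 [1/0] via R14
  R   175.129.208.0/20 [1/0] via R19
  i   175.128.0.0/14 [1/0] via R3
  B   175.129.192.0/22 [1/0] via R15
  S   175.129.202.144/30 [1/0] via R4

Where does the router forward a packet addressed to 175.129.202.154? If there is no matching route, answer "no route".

Routes whose prefix contains 175.129.202.154:
  175.128.0.0/10 (175.128.0.0 - 175.191.255.255) -> R13
  175.128.0.0/11 (175.128.0.0 - 175.159.255.255) -> R18
  175.128.0.0/14 (175.128.0.0 - 175.131.255.255) -> R3
More-specific entries that do NOT match:
  175.129.202.144/30 (175.129.202.144 - 175.129.202.147) does not contain 175.129.202.154
  175.131.202.152/29 (175.131.202.152 - 175.131.202.159) does not contain 175.129.202.154
  171.129.202.0/23 (171.129.202.0 - 171.129.203.255) does not contain 175.129.202.154
  175.129.192.0/22 (175.129.192.0 - 175.129.195.255) does not contain 175.129.202.154
  175.129.192.0/21 (175.129.192.0 - 175.129.199.255) does not contain 175.129.202.154
  175.129.208.0/20 (175.129.208.0 - 175.129.223.255) does not contain 175.129.202.154
  175.129.0.0/17 (175.129.0.0 - 175.129.127.255) does not contain 175.129.202.154
  175.131.0.0/16 (175.131.0.0 - 175.131.255.255) does not contain 175.129.202.154
  175.130.0.0/15 (175.130.0.0 - 175.131.255.255) does not contain 175.129.202.154
Longest matching prefix is /14 -> next hop R3.

R3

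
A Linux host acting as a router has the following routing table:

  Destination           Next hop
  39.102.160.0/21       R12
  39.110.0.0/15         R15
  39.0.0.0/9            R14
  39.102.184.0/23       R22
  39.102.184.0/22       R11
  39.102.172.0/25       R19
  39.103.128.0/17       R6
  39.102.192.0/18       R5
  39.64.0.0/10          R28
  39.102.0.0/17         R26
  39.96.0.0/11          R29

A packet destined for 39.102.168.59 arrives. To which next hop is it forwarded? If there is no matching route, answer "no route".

R29

Routes whose prefix contains 39.102.168.59:
  39.0.0.0/9 (39.0.0.0 - 39.127.255.255) -> R14
  39.64.0.0/10 (39.64.0.0 - 39.127.255.255) -> R28
  39.96.0.0/11 (39.96.0.0 - 39.127.255.255) -> R29
More-specific entries that do NOT match:
  39.102.172.0/25 (39.102.172.0 - 39.102.172.127) does not contain 39.102.168.59
  39.102.184.0/23 (39.102.184.0 - 39.102.185.255) does not contain 39.102.168.59
  39.102.184.0/22 (39.102.184.0 - 39.102.187.255) does not contain 39.102.168.59
  39.102.160.0/21 (39.102.160.0 - 39.102.167.255) does not contain 39.102.168.59
  39.102.192.0/18 (39.102.192.0 - 39.102.255.255) does not contain 39.102.168.59
  39.103.128.0/17 (39.103.128.0 - 39.103.255.255) does not contain 39.102.168.59
  39.102.0.0/17 (39.102.0.0 - 39.102.127.255) does not contain 39.102.168.59
  39.110.0.0/15 (39.110.0.0 - 39.111.255.255) does not contain 39.102.168.59
Longest matching prefix is /11 -> next hop R29.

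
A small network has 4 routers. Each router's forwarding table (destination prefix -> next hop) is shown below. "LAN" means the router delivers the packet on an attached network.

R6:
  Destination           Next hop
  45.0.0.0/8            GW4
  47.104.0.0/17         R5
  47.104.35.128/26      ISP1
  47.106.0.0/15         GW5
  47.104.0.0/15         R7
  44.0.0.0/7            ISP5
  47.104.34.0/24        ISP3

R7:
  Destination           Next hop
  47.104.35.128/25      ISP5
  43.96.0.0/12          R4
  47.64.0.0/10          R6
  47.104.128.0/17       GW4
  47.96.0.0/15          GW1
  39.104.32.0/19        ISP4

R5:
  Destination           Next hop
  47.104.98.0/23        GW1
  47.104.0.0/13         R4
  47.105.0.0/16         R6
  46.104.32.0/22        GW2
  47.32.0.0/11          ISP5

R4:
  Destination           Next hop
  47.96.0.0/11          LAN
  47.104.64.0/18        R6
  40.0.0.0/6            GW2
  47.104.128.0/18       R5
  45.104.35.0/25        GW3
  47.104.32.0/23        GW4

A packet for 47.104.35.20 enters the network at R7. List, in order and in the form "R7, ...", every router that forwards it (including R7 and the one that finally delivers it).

R7, R6, R5, R4

At R7: longest match for 47.104.35.20 is 47.64.0.0/10 -> R6
At R6: longest match for 47.104.35.20 is 47.104.0.0/17 -> R5
At R5: longest match for 47.104.35.20 is 47.104.0.0/13 -> R4
At R4: longest match for 47.104.35.20 is 47.96.0.0/11 -> LAN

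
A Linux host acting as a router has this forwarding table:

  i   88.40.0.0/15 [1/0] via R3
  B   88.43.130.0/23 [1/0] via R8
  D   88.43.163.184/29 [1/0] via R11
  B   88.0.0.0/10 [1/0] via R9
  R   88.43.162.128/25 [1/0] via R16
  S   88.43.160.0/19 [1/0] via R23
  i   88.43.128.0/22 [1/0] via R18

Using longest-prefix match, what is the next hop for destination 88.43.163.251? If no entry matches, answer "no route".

Routes whose prefix contains 88.43.163.251:
  88.0.0.0/10 (88.0.0.0 - 88.63.255.255) -> R9
  88.43.160.0/19 (88.43.160.0 - 88.43.191.255) -> R23
More-specific entries that do NOT match:
  88.43.163.184/29 (88.43.163.184 - 88.43.163.191) does not contain 88.43.163.251
  88.43.162.128/25 (88.43.162.128 - 88.43.162.255) does not contain 88.43.163.251
  88.43.130.0/23 (88.43.130.0 - 88.43.131.255) does not contain 88.43.163.251
  88.43.128.0/22 (88.43.128.0 - 88.43.131.255) does not contain 88.43.163.251
Longest matching prefix is /19 -> next hop R23.

R23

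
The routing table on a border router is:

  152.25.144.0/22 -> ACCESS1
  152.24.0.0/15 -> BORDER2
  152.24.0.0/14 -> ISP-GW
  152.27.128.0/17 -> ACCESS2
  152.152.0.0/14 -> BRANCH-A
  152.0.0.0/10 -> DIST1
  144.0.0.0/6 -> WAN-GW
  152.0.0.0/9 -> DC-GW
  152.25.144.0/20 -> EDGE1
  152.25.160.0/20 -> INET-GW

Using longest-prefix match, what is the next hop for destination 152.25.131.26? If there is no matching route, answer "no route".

Routes whose prefix contains 152.25.131.26:
  152.0.0.0/9 (152.0.0.0 - 152.127.255.255) -> DC-GW
  152.0.0.0/10 (152.0.0.0 - 152.63.255.255) -> DIST1
  152.24.0.0/14 (152.24.0.0 - 152.27.255.255) -> ISP-GW
  152.24.0.0/15 (152.24.0.0 - 152.25.255.255) -> BORDER2
More-specific entries that do NOT match:
  152.25.144.0/22 (152.25.144.0 - 152.25.147.255) does not contain 152.25.131.26
  152.25.144.0/20 (152.25.144.0 - 152.25.159.255) does not contain 152.25.131.26
  152.25.160.0/20 (152.25.160.0 - 152.25.175.255) does not contain 152.25.131.26
  152.27.128.0/17 (152.27.128.0 - 152.27.255.255) does not contain 152.25.131.26
Longest matching prefix is /15 -> next hop BORDER2.

BORDER2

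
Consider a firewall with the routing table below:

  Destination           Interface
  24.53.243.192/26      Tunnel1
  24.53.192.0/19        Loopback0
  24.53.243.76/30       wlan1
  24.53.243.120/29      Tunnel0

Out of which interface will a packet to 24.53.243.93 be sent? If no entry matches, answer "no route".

no route

No entry's prefix contains 24.53.243.93; there is no default route.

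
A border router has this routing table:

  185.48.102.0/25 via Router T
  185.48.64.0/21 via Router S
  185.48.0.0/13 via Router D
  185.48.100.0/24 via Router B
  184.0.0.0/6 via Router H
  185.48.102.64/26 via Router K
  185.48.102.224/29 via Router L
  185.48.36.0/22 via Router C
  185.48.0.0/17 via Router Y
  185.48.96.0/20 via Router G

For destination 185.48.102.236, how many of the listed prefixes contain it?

4

Prefixes containing 185.48.102.236:
  184.0.0.0/6 (184.0.0.0 - 187.255.255.255)
  185.48.0.0/13 (185.48.0.0 - 185.55.255.255)
  185.48.0.0/17 (185.48.0.0 - 185.48.127.255)
  185.48.96.0/20 (185.48.96.0 - 185.48.111.255)
Total matching entries: 4.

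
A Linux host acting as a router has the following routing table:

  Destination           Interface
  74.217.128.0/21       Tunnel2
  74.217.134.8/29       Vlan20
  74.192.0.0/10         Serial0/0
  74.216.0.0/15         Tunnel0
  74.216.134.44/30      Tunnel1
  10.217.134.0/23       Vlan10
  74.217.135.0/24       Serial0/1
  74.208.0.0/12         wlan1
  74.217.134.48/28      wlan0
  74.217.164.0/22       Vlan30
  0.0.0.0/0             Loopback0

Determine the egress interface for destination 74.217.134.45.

Routes whose prefix contains 74.217.134.45:
  0.0.0.0/0 (default, matches everything) -> Loopback0
  74.192.0.0/10 (74.192.0.0 - 74.255.255.255) -> Serial0/0
  74.208.0.0/12 (74.208.0.0 - 74.223.255.255) -> wlan1
  74.216.0.0/15 (74.216.0.0 - 74.217.255.255) -> Tunnel0
  74.217.128.0/21 (74.217.128.0 - 74.217.135.255) -> Tunnel2
More-specific entries that do NOT match:
  74.216.134.44/30 (74.216.134.44 - 74.216.134.47) does not contain 74.217.134.45
  74.217.134.8/29 (74.217.134.8 - 74.217.134.15) does not contain 74.217.134.45
  74.217.134.48/28 (74.217.134.48 - 74.217.134.63) does not contain 74.217.134.45
  74.217.135.0/24 (74.217.135.0 - 74.217.135.255) does not contain 74.217.134.45
  10.217.134.0/23 (10.217.134.0 - 10.217.135.255) does not contain 74.217.134.45
  74.217.164.0/22 (74.217.164.0 - 74.217.167.255) does not contain 74.217.134.45
Longest matching prefix is /21 -> interface Tunnel2.

Tunnel2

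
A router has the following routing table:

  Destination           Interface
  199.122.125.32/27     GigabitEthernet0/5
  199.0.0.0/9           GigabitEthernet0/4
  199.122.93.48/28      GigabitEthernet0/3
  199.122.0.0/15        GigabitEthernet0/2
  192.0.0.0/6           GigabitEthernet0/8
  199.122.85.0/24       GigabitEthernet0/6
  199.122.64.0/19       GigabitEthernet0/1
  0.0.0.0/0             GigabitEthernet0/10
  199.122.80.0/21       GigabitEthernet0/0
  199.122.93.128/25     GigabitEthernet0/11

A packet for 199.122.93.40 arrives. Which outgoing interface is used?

Routes whose prefix contains 199.122.93.40:
  0.0.0.0/0 (default, matches everything) -> GigabitEthernet0/10
  199.0.0.0/9 (199.0.0.0 - 199.127.255.255) -> GigabitEthernet0/4
  199.122.0.0/15 (199.122.0.0 - 199.123.255.255) -> GigabitEthernet0/2
  199.122.64.0/19 (199.122.64.0 - 199.122.95.255) -> GigabitEthernet0/1
More-specific entries that do NOT match:
  199.122.93.48/28 (199.122.93.48 - 199.122.93.63) does not contain 199.122.93.40
  199.122.125.32/27 (199.122.125.32 - 199.122.125.63) does not contain 199.122.93.40
  199.122.93.128/25 (199.122.93.128 - 199.122.93.255) does not contain 199.122.93.40
  199.122.85.0/24 (199.122.85.0 - 199.122.85.255) does not contain 199.122.93.40
  199.122.80.0/21 (199.122.80.0 - 199.122.87.255) does not contain 199.122.93.40
Longest matching prefix is /19 -> interface GigabitEthernet0/1.

GigabitEthernet0/1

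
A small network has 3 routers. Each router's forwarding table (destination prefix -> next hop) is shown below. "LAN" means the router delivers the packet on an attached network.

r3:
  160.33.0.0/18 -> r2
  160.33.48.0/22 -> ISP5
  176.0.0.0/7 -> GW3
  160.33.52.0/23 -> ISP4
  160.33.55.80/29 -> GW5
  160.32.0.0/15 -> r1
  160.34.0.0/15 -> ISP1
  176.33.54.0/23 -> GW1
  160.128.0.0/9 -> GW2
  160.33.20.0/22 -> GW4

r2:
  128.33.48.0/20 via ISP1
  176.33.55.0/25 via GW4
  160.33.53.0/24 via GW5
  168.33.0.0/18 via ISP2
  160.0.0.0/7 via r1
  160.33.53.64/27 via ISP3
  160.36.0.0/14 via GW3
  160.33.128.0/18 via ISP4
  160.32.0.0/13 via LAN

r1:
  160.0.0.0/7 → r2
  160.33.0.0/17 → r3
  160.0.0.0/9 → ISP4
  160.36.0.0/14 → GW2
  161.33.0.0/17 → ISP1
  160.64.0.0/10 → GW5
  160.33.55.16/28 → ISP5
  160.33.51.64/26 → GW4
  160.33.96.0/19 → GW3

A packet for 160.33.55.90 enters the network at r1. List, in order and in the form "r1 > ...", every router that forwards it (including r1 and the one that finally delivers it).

r1 > r3 > r2

At r1: longest match for 160.33.55.90 is 160.33.0.0/17 -> r3
At r3: longest match for 160.33.55.90 is 160.33.0.0/18 -> r2
At r2: longest match for 160.33.55.90 is 160.32.0.0/13 -> LAN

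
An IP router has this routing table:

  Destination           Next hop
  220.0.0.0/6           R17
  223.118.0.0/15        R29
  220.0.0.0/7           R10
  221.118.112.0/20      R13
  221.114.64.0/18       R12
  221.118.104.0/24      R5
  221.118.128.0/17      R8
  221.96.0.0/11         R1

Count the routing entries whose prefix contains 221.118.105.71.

Prefixes containing 221.118.105.71:
  220.0.0.0/6 (220.0.0.0 - 223.255.255.255)
  220.0.0.0/7 (220.0.0.0 - 221.255.255.255)
  221.96.0.0/11 (221.96.0.0 - 221.127.255.255)
Total matching entries: 3.

3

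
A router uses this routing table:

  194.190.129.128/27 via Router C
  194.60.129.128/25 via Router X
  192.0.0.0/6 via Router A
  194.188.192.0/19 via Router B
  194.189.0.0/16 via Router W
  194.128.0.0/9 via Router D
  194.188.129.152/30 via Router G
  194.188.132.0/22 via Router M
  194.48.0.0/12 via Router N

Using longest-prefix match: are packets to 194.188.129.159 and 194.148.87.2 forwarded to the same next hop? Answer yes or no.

194.188.129.159: longest match 194.128.0.0/9 -> Router D
194.148.87.2: longest match 194.128.0.0/9 -> Router D

yes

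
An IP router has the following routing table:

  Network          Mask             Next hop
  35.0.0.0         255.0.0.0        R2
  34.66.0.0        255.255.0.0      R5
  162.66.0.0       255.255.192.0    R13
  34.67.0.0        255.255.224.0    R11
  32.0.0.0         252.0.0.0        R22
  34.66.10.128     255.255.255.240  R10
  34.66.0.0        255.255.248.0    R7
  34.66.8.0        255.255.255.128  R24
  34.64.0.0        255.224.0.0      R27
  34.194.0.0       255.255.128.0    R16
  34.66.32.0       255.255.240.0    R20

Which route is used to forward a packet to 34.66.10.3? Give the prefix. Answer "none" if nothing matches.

Entries matching 34.66.10.3:
  32.0.0.0/6 (32.0.0.0 - 35.255.255.255)
  34.64.0.0/11 (34.64.0.0 - 34.95.255.255)
  34.66.0.0/16 (34.66.0.0 - 34.66.255.255)
Most specific is 34.66.0.0/16.

34.66.0.0/16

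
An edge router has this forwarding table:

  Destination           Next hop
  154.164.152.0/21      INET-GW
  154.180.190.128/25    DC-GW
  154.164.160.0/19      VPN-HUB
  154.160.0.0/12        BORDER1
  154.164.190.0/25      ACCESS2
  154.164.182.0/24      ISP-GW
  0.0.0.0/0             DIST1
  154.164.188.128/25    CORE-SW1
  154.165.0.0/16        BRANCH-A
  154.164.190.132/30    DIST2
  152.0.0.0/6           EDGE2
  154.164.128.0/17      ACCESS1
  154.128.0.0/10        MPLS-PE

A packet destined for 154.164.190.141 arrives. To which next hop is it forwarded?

VPN-HUB

Routes whose prefix contains 154.164.190.141:
  0.0.0.0/0 (default, matches everything) -> DIST1
  152.0.0.0/6 (152.0.0.0 - 155.255.255.255) -> EDGE2
  154.128.0.0/10 (154.128.0.0 - 154.191.255.255) -> MPLS-PE
  154.160.0.0/12 (154.160.0.0 - 154.175.255.255) -> BORDER1
  154.164.128.0/17 (154.164.128.0 - 154.164.255.255) -> ACCESS1
  154.164.160.0/19 (154.164.160.0 - 154.164.191.255) -> VPN-HUB
More-specific entries that do NOT match:
  154.164.190.132/30 (154.164.190.132 - 154.164.190.135) does not contain 154.164.190.141
  154.180.190.128/25 (154.180.190.128 - 154.180.190.255) does not contain 154.164.190.141
  154.164.190.0/25 (154.164.190.0 - 154.164.190.127) does not contain 154.164.190.141
  154.164.188.128/25 (154.164.188.128 - 154.164.188.255) does not contain 154.164.190.141
  154.164.182.0/24 (154.164.182.0 - 154.164.182.255) does not contain 154.164.190.141
  154.164.152.0/21 (154.164.152.0 - 154.164.159.255) does not contain 154.164.190.141
Longest matching prefix is /19 -> next hop VPN-HUB.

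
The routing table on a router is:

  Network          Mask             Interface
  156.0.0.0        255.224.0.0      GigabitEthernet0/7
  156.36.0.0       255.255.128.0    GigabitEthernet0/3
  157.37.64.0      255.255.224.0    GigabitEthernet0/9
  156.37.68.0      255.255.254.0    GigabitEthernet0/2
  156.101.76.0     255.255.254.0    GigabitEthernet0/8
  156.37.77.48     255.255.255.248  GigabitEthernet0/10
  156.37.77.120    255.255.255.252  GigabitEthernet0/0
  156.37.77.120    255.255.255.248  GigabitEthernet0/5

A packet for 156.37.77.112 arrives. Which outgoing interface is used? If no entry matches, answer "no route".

No entry's prefix contains 156.37.77.112; there is no default route.

no route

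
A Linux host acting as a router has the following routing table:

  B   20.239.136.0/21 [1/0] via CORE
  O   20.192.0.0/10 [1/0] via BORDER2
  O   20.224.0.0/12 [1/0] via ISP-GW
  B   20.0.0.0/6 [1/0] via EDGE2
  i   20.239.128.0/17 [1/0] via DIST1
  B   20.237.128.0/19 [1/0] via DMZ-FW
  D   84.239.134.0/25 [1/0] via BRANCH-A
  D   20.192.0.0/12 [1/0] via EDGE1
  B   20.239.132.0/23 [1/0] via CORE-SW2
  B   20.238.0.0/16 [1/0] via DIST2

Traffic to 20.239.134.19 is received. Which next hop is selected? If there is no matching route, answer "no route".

DIST1

Routes whose prefix contains 20.239.134.19:
  20.0.0.0/6 (20.0.0.0 - 23.255.255.255) -> EDGE2
  20.192.0.0/10 (20.192.0.0 - 20.255.255.255) -> BORDER2
  20.224.0.0/12 (20.224.0.0 - 20.239.255.255) -> ISP-GW
  20.239.128.0/17 (20.239.128.0 - 20.239.255.255) -> DIST1
More-specific entries that do NOT match:
  84.239.134.0/25 (84.239.134.0 - 84.239.134.127) does not contain 20.239.134.19
  20.239.132.0/23 (20.239.132.0 - 20.239.133.255) does not contain 20.239.134.19
  20.239.136.0/21 (20.239.136.0 - 20.239.143.255) does not contain 20.239.134.19
  20.237.128.0/19 (20.237.128.0 - 20.237.159.255) does not contain 20.239.134.19
Longest matching prefix is /17 -> next hop DIST1.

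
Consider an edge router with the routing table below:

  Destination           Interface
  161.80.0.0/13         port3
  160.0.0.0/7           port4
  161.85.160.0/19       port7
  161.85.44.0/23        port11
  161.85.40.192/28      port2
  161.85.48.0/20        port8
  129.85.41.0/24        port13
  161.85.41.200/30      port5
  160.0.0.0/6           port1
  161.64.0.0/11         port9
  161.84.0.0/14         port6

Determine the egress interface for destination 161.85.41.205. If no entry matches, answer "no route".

Routes whose prefix contains 161.85.41.205:
  160.0.0.0/6 (160.0.0.0 - 163.255.255.255) -> port1
  160.0.0.0/7 (160.0.0.0 - 161.255.255.255) -> port4
  161.64.0.0/11 (161.64.0.0 - 161.95.255.255) -> port9
  161.80.0.0/13 (161.80.0.0 - 161.87.255.255) -> port3
  161.84.0.0/14 (161.84.0.0 - 161.87.255.255) -> port6
More-specific entries that do NOT match:
  161.85.41.200/30 (161.85.41.200 - 161.85.41.203) does not contain 161.85.41.205
  161.85.40.192/28 (161.85.40.192 - 161.85.40.207) does not contain 161.85.41.205
  129.85.41.0/24 (129.85.41.0 - 129.85.41.255) does not contain 161.85.41.205
  161.85.44.0/23 (161.85.44.0 - 161.85.45.255) does not contain 161.85.41.205
  161.85.48.0/20 (161.85.48.0 - 161.85.63.255) does not contain 161.85.41.205
  161.85.160.0/19 (161.85.160.0 - 161.85.191.255) does not contain 161.85.41.205
Longest matching prefix is /14 -> interface port6.

port6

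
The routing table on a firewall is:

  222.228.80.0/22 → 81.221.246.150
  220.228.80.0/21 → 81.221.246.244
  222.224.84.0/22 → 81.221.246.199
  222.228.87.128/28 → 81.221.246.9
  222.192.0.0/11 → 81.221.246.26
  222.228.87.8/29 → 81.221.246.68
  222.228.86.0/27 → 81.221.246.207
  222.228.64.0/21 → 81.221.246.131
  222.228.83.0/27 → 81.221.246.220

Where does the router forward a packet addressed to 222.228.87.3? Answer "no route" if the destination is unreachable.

No entry's prefix contains 222.228.87.3; there is no default route.

no route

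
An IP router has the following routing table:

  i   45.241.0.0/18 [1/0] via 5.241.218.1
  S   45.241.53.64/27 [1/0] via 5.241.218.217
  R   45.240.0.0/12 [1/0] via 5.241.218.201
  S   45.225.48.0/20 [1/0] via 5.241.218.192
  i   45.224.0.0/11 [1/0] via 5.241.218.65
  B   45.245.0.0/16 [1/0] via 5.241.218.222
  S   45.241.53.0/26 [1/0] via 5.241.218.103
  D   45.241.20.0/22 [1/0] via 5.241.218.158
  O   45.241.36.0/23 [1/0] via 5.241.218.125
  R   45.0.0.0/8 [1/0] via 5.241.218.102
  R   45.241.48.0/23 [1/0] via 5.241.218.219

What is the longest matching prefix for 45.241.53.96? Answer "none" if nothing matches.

45.241.0.0/18

Entries matching 45.241.53.96:
  45.0.0.0/8 (45.0.0.0 - 45.255.255.255)
  45.224.0.0/11 (45.224.0.0 - 45.255.255.255)
  45.240.0.0/12 (45.240.0.0 - 45.255.255.255)
  45.241.0.0/18 (45.241.0.0 - 45.241.63.255)
Most specific is 45.241.0.0/18.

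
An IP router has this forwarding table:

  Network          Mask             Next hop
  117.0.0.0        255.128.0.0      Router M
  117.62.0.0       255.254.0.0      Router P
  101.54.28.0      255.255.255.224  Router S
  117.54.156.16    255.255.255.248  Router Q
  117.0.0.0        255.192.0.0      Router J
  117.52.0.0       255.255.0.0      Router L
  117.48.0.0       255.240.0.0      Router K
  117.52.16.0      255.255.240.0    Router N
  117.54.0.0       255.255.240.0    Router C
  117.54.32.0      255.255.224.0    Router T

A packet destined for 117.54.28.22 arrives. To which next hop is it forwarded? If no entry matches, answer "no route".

Router K

Routes whose prefix contains 117.54.28.22:
  117.0.0.0/9 (117.0.0.0 - 117.127.255.255) -> Router M
  117.0.0.0/10 (117.0.0.0 - 117.63.255.255) -> Router J
  117.48.0.0/12 (117.48.0.0 - 117.63.255.255) -> Router K
More-specific entries that do NOT match:
  117.54.156.16/29 (117.54.156.16 - 117.54.156.23) does not contain 117.54.28.22
  101.54.28.0/27 (101.54.28.0 - 101.54.28.31) does not contain 117.54.28.22
  117.52.16.0/20 (117.52.16.0 - 117.52.31.255) does not contain 117.54.28.22
  117.54.0.0/20 (117.54.0.0 - 117.54.15.255) does not contain 117.54.28.22
  117.54.32.0/19 (117.54.32.0 - 117.54.63.255) does not contain 117.54.28.22
  117.52.0.0/16 (117.52.0.0 - 117.52.255.255) does not contain 117.54.28.22
  117.62.0.0/15 (117.62.0.0 - 117.63.255.255) does not contain 117.54.28.22
Longest matching prefix is /12 -> next hop Router K.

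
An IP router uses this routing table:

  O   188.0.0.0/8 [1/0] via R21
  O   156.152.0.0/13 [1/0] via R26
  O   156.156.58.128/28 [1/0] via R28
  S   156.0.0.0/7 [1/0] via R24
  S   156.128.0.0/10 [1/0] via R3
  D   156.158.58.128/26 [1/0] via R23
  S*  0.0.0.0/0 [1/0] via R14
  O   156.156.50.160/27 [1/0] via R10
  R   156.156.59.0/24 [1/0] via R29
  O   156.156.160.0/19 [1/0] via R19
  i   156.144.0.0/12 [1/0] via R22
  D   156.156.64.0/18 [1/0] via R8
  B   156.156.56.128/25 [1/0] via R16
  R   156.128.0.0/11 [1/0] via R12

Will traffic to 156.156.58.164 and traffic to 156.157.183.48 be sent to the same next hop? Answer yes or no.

yes

156.156.58.164: longest match 156.152.0.0/13 -> R26
156.157.183.48: longest match 156.152.0.0/13 -> R26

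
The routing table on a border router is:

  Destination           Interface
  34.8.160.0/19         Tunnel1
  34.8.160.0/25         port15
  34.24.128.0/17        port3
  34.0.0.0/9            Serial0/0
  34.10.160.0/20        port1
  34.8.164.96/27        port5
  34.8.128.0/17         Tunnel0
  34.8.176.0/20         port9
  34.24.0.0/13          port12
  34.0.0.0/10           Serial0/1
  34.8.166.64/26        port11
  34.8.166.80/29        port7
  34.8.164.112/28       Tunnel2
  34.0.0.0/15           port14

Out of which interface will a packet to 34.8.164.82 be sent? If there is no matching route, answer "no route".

Routes whose prefix contains 34.8.164.82:
  34.0.0.0/9 (34.0.0.0 - 34.127.255.255) -> Serial0/0
  34.0.0.0/10 (34.0.0.0 - 34.63.255.255) -> Serial0/1
  34.8.128.0/17 (34.8.128.0 - 34.8.255.255) -> Tunnel0
  34.8.160.0/19 (34.8.160.0 - 34.8.191.255) -> Tunnel1
More-specific entries that do NOT match:
  34.8.166.80/29 (34.8.166.80 - 34.8.166.87) does not contain 34.8.164.82
  34.8.164.112/28 (34.8.164.112 - 34.8.164.127) does not contain 34.8.164.82
  34.8.164.96/27 (34.8.164.96 - 34.8.164.127) does not contain 34.8.164.82
  34.8.166.64/26 (34.8.166.64 - 34.8.166.127) does not contain 34.8.164.82
  34.8.160.0/25 (34.8.160.0 - 34.8.160.127) does not contain 34.8.164.82
  34.10.160.0/20 (34.10.160.0 - 34.10.175.255) does not contain 34.8.164.82
  34.8.176.0/20 (34.8.176.0 - 34.8.191.255) does not contain 34.8.164.82
Longest matching prefix is /19 -> interface Tunnel1.

Tunnel1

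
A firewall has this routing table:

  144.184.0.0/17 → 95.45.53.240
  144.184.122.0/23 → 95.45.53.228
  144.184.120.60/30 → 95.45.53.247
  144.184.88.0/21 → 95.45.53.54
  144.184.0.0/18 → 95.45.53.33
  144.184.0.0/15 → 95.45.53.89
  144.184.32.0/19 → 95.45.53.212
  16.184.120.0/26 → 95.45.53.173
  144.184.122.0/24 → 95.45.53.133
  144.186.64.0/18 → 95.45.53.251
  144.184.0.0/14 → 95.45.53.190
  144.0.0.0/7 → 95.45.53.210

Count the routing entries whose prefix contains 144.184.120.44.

Prefixes containing 144.184.120.44:
  144.0.0.0/7 (144.0.0.0 - 145.255.255.255)
  144.184.0.0/14 (144.184.0.0 - 144.187.255.255)
  144.184.0.0/15 (144.184.0.0 - 144.185.255.255)
  144.184.0.0/17 (144.184.0.0 - 144.184.127.255)
Total matching entries: 4.

4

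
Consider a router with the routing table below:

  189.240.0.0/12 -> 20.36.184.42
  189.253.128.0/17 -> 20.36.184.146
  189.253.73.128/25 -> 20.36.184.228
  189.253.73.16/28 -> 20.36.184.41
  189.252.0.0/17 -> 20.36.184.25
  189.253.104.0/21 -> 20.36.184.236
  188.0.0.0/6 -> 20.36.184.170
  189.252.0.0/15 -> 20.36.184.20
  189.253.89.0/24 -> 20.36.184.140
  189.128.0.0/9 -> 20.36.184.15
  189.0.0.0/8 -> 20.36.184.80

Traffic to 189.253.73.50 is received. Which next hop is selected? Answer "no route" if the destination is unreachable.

20.36.184.20

Routes whose prefix contains 189.253.73.50:
  188.0.0.0/6 (188.0.0.0 - 191.255.255.255) -> 20.36.184.170
  189.0.0.0/8 (189.0.0.0 - 189.255.255.255) -> 20.36.184.80
  189.128.0.0/9 (189.128.0.0 - 189.255.255.255) -> 20.36.184.15
  189.240.0.0/12 (189.240.0.0 - 189.255.255.255) -> 20.36.184.42
  189.252.0.0/15 (189.252.0.0 - 189.253.255.255) -> 20.36.184.20
More-specific entries that do NOT match:
  189.253.73.16/28 (189.253.73.16 - 189.253.73.31) does not contain 189.253.73.50
  189.253.73.128/25 (189.253.73.128 - 189.253.73.255) does not contain 189.253.73.50
  189.253.89.0/24 (189.253.89.0 - 189.253.89.255) does not contain 189.253.73.50
  189.253.104.0/21 (189.253.104.0 - 189.253.111.255) does not contain 189.253.73.50
  189.253.128.0/17 (189.253.128.0 - 189.253.255.255) does not contain 189.253.73.50
  189.252.0.0/17 (189.252.0.0 - 189.252.127.255) does not contain 189.253.73.50
Longest matching prefix is /15 -> next hop 20.36.184.20.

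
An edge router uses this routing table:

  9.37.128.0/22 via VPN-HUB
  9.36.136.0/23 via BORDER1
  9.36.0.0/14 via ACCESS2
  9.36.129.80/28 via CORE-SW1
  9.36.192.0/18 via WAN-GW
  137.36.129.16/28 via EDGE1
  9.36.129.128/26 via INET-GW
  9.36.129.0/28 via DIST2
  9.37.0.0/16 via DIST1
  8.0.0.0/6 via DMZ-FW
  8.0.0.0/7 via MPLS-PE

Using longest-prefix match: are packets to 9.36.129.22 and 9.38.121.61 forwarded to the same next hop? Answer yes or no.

9.36.129.22: longest match 9.36.0.0/14 -> ACCESS2
9.38.121.61: longest match 9.36.0.0/14 -> ACCESS2

yes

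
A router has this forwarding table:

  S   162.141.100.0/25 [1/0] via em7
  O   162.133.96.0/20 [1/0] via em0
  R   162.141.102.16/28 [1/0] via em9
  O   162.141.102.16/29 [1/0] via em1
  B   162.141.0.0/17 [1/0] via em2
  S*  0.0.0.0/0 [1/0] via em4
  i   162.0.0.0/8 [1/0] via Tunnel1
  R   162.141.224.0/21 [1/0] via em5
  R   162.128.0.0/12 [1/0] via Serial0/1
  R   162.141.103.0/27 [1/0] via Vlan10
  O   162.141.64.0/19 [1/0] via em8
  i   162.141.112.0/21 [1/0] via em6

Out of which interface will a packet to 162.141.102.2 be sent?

em2

Routes whose prefix contains 162.141.102.2:
  0.0.0.0/0 (default, matches everything) -> em4
  162.0.0.0/8 (162.0.0.0 - 162.255.255.255) -> Tunnel1
  162.128.0.0/12 (162.128.0.0 - 162.143.255.255) -> Serial0/1
  162.141.0.0/17 (162.141.0.0 - 162.141.127.255) -> em2
More-specific entries that do NOT match:
  162.141.102.16/29 (162.141.102.16 - 162.141.102.23) does not contain 162.141.102.2
  162.141.102.16/28 (162.141.102.16 - 162.141.102.31) does not contain 162.141.102.2
  162.141.103.0/27 (162.141.103.0 - 162.141.103.31) does not contain 162.141.102.2
  162.141.100.0/25 (162.141.100.0 - 162.141.100.127) does not contain 162.141.102.2
  162.141.224.0/21 (162.141.224.0 - 162.141.231.255) does not contain 162.141.102.2
  162.141.112.0/21 (162.141.112.0 - 162.141.119.255) does not contain 162.141.102.2
  162.133.96.0/20 (162.133.96.0 - 162.133.111.255) does not contain 162.141.102.2
  162.141.64.0/19 (162.141.64.0 - 162.141.95.255) does not contain 162.141.102.2
Longest matching prefix is /17 -> interface em2.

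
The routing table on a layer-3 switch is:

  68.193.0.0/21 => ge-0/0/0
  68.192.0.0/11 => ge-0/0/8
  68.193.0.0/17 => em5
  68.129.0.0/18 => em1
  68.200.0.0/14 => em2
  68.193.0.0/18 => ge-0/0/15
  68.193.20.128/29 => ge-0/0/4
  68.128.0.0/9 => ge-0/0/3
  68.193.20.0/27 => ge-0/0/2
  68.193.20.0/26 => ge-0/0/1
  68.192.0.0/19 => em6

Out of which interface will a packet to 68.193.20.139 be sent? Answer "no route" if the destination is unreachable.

ge-0/0/15

Routes whose prefix contains 68.193.20.139:
  68.128.0.0/9 (68.128.0.0 - 68.255.255.255) -> ge-0/0/3
  68.192.0.0/11 (68.192.0.0 - 68.223.255.255) -> ge-0/0/8
  68.193.0.0/17 (68.193.0.0 - 68.193.127.255) -> em5
  68.193.0.0/18 (68.193.0.0 - 68.193.63.255) -> ge-0/0/15
More-specific entries that do NOT match:
  68.193.20.128/29 (68.193.20.128 - 68.193.20.135) does not contain 68.193.20.139
  68.193.20.0/27 (68.193.20.0 - 68.193.20.31) does not contain 68.193.20.139
  68.193.20.0/26 (68.193.20.0 - 68.193.20.63) does not contain 68.193.20.139
  68.193.0.0/21 (68.193.0.0 - 68.193.7.255) does not contain 68.193.20.139
  68.192.0.0/19 (68.192.0.0 - 68.192.31.255) does not contain 68.193.20.139
Longest matching prefix is /18 -> interface ge-0/0/15.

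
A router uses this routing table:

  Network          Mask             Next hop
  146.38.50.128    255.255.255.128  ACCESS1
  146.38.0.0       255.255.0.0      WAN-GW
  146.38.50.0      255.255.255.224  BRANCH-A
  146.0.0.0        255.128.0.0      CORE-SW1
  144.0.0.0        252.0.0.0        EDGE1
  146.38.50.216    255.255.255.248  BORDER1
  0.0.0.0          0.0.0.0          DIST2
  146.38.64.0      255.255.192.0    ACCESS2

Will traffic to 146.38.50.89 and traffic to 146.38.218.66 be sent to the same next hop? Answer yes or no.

146.38.50.89: longest match 146.38.0.0/16 -> WAN-GW
146.38.218.66: longest match 146.38.0.0/16 -> WAN-GW

yes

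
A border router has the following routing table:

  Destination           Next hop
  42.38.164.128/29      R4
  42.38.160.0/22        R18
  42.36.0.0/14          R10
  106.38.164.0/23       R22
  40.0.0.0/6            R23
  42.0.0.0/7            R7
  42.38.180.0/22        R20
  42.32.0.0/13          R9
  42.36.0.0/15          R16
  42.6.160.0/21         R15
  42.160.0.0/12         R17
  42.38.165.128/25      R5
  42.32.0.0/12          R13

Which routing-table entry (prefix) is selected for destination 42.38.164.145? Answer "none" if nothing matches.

Entries matching 42.38.164.145:
  40.0.0.0/6 (40.0.0.0 - 43.255.255.255)
  42.0.0.0/7 (42.0.0.0 - 43.255.255.255)
  42.32.0.0/12 (42.32.0.0 - 42.47.255.255)
  42.32.0.0/13 (42.32.0.0 - 42.39.255.255)
  42.36.0.0/14 (42.36.0.0 - 42.39.255.255)
Most specific is 42.36.0.0/14.

42.36.0.0/14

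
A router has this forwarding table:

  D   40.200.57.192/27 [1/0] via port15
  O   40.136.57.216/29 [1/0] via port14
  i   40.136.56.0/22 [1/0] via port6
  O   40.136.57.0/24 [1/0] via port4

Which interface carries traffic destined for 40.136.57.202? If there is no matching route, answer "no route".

port4

Routes whose prefix contains 40.136.57.202:
  40.136.56.0/22 (40.136.56.0 - 40.136.59.255) -> port6
  40.136.57.0/24 (40.136.57.0 - 40.136.57.255) -> port4
More-specific entries that do NOT match:
  40.136.57.216/29 (40.136.57.216 - 40.136.57.223) does not contain 40.136.57.202
  40.200.57.192/27 (40.200.57.192 - 40.200.57.223) does not contain 40.136.57.202
Longest matching prefix is /24 -> interface port4.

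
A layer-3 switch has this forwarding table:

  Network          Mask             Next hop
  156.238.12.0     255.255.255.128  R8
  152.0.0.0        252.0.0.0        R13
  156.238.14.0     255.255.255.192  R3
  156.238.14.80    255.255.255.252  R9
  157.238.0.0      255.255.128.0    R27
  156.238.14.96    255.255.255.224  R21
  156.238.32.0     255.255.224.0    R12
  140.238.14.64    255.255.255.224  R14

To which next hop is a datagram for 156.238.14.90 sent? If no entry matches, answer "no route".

No entry's prefix contains 156.238.14.90; there is no default route.

no route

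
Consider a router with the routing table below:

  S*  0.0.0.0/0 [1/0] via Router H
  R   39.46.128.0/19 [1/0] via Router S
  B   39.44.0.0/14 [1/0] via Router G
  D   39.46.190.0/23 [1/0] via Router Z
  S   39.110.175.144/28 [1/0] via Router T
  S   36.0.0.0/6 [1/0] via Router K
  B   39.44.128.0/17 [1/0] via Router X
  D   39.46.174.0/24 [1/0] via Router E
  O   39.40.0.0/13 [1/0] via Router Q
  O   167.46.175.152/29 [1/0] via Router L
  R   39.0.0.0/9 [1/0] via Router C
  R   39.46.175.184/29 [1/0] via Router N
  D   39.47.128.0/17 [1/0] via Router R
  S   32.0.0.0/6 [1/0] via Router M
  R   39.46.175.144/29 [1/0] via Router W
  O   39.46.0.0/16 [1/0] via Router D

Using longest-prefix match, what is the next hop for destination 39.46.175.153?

Routes whose prefix contains 39.46.175.153:
  0.0.0.0/0 (default, matches everything) -> Router H
  36.0.0.0/6 (36.0.0.0 - 39.255.255.255) -> Router K
  39.0.0.0/9 (39.0.0.0 - 39.127.255.255) -> Router C
  39.40.0.0/13 (39.40.0.0 - 39.47.255.255) -> Router Q
  39.44.0.0/14 (39.44.0.0 - 39.47.255.255) -> Router G
  39.46.0.0/16 (39.46.0.0 - 39.46.255.255) -> Router D
More-specific entries that do NOT match:
  167.46.175.152/29 (167.46.175.152 - 167.46.175.159) does not contain 39.46.175.153
  39.46.175.184/29 (39.46.175.184 - 39.46.175.191) does not contain 39.46.175.153
  39.46.175.144/29 (39.46.175.144 - 39.46.175.151) does not contain 39.46.175.153
  39.110.175.144/28 (39.110.175.144 - 39.110.175.159) does not contain 39.46.175.153
  39.46.174.0/24 (39.46.174.0 - 39.46.174.255) does not contain 39.46.175.153
  39.46.190.0/23 (39.46.190.0 - 39.46.191.255) does not contain 39.46.175.153
  39.46.128.0/19 (39.46.128.0 - 39.46.159.255) does not contain 39.46.175.153
  39.44.128.0/17 (39.44.128.0 - 39.44.255.255) does not contain 39.46.175.153
  39.47.128.0/17 (39.47.128.0 - 39.47.255.255) does not contain 39.46.175.153
Longest matching prefix is /16 -> next hop Router D.

Router D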